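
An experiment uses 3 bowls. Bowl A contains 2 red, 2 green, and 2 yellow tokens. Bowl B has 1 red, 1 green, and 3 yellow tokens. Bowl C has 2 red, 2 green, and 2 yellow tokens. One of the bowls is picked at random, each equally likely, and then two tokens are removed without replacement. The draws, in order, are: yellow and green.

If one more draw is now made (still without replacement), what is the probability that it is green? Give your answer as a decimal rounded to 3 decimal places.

0.160

Compute the likelihood of the observed sequence for each case: P(data | bowl A) = (2/6)(2/5) = 2/15; P(data | bowl B) = (3/5)(1/4) = 3/20; P(data | bowl C) = (2/6)(2/5) = 2/15.
The prior-weighted likelihoods are 1/3 · 2/15 = 2/45, 1/3 · 3/20 = 1/20, 1/3 · 2/15 = 2/45; summing to 5/36.
Dividing through by the total gives posterior P(bowl A | data) = 8/25, P(bowl B | data) = 9/25, P(bowl C | data) = 8/25.
Averaging over the posterior, P(green next | data) = (1/4)(8/25) + (0)(9/25) + (1/4)(8/25) = 4/25.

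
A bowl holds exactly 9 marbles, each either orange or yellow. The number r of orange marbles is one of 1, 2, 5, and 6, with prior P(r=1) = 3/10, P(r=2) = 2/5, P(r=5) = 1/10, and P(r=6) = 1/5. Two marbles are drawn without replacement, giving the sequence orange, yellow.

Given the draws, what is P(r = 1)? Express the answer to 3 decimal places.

0.176

For each hypothesis, P(data | H) works out to: P(data | r = 1) = (1/9)(8/8) = 1/9; P(data | r = 2) = (2/9)(7/8) = 7/36; P(data | r = 5) = (5/9)(4/8) = 5/18; P(data | r = 6) = (6/9)(3/8) = 1/4.
Weighting by the prior gives 3/10 · 1/9 = 1/30, 2/5 · 7/36 = 7/90, 1/10 · 5/18 = 1/36, 1/5 · 1/4 = 1/20; these sum to 17/90.
Therefore the posterior P(r = 1 | data) = (1/30) / (17/90) = 3/17.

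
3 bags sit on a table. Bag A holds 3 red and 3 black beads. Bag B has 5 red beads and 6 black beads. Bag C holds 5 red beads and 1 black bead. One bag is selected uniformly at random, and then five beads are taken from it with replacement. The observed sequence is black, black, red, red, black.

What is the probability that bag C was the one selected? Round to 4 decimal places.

0.0473

For each hypothesis, P(data | H) works out to: P(data | bag A) = (3/6)(3/6)(3/6)(3/6)(3/6) = 0.03125; P(data | bag B) = (6/11)(6/11)(5/11)(5/11)(6/11) = 0.03353; P(data | bag C) = (1/6)(1/6)(5/6)(5/6)(1/6) = 0.003215.
Multiplying each by its prior: 1/3 · 0.03125 = 0.010417, 1/3 · 0.03353 = 0.011177, 1/3 · 0.003215 = 0.0010717; with total 0.022665.
By Bayes' rule, P(bag C | data) = (0.0010717) / (0.022665) = 0.047283.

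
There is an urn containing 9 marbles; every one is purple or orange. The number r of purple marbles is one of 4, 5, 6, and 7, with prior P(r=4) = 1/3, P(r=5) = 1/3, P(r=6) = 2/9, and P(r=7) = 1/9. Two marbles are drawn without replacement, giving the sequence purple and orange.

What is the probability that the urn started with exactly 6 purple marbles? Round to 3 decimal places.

0.212

For each hypothesis, P(data | H) works out to: P(data | r = 4) = (4/9)(5/8) = 5/18; P(data | r = 5) = (5/9)(4/8) = 5/18; P(data | r = 6) = (6/9)(3/8) = 1/4; P(data | r = 7) = (7/9)(2/8) = 7/36.
Weighting by the prior gives 1/3 · 5/18 = 5/54, 1/3 · 5/18 = 5/54, 2/9 · 1/4 = 1/18, 1/9 · 7/36 = 7/324; with total 85/324.
Hence P(r = 6 | data) = (1/18) / (85/324) = 18/85.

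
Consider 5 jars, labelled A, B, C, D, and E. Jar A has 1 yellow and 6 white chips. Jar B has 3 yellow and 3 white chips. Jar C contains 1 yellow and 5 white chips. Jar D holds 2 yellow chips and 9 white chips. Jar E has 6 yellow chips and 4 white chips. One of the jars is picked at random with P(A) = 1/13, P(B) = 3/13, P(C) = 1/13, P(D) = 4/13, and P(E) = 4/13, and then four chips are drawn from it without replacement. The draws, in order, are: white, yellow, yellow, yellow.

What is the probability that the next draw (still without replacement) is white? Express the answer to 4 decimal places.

Compute the likelihood of the observed sequence for each case: P(data | jar A) = (6/7)(1/6)(0/5) = 0; P(data | jar B) = (3/6)(3/5)(2/4)(1/3) = 0.05; P(data | jar C) = (5/6)(1/5)(0/4) = 0; P(data | jar D) = (9/11)(2/10)(1/9)(0/8) = 0; P(data | jar E) = (4/10)(6/9)(5/8)(4/7) = 0.095238.
Weighting by the prior gives 1/13 · 0 = 0, 3/13 · 0.05 = 0.011538, 1/13 · 0 = 0, 4/13 · 0 = 0, 4/13 · 0.095238 = 0.029304; these sum to 0.040842.
Dividing through by the total gives posterior P(jar A | data) = 0, P(jar B | data) = 0.28251, P(jar C | data) = 0, P(jar D | data) = 0, P(jar E | data) = 0.71749.
So P(white next | data) = Σ P(white next | H) P(H | data) = (1)(0.28251) + (1/2)(0.71749) = 0.64126.

0.6413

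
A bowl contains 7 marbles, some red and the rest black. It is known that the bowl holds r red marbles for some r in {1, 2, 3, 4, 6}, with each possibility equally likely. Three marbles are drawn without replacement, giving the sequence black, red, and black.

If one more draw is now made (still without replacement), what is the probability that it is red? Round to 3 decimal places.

The likelihood of the observed sequence under each hypothesis: P(data | r = 1) = (6/7)(1/6)(5/5) = 1/7; P(data | r = 2) = (5/7)(2/6)(4/5) = 4/21; P(data | r = 3) = (4/7)(3/6)(3/5) = 6/35; P(data | r = 4) = (3/7)(4/6)(2/5) = 4/35; P(data | r = 6) = (1/7)(6/6)(0/5) = 0.
Weighting by the prior gives 1/5 · 1/7 = 1/35, 1/5 · 4/21 = 4/105, 1/5 · 6/35 = 6/175, 1/5 · 4/35 = 4/175, 1/5 · 0 = 0; summing to 13/105.
Normalising, the posterior is P(r = 1 | data) = 3/13, P(r = 2 | data) = 4/13, P(r = 3 | data) = 18/65, P(r = 4 | data) = 12/65, P(r = 6 | data) = 0.
So P(red next | data) = Σ P(red next | H) P(H | data) = (0)(3/13) + (1/4)(4/13) + (1/2)(18/65) + (3/4)(12/65) = 23/65.

0.354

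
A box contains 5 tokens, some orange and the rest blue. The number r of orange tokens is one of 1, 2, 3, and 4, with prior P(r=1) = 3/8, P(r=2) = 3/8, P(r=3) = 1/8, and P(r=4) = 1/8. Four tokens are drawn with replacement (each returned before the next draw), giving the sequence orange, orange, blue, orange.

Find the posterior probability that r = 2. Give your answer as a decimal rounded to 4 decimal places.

Under each hypothesis, the probability of the observed sequence is: P(data | r = 1) = (1/5)(1/5)(4/5)(1/5) = 0.0064; P(data | r = 2) = (2/5)(2/5)(3/5)(2/5) = 0.0384; P(data | r = 3) = (3/5)(3/5)(2/5)(3/5) = 0.0864; P(data | r = 4) = (4/5)(4/5)(1/5)(4/5) = 0.1024.
Weighting by the prior gives 3/8 · 0.0064 = 0.0024, 3/8 · 0.0384 = 0.0144, 1/8 · 0.0864 = 0.0108, 1/8 · 0.1024 = 0.0128; these sum to 0.0404.
By Bayes' rule, P(r = 2 | data) = (0.0144) / (0.0404) = 0.35644.

0.3564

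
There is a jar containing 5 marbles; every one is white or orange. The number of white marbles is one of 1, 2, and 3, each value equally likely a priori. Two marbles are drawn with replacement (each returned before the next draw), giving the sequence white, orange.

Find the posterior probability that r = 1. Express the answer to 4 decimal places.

Under each hypothesis, the probability of the observed sequence is: P(data | r = 1) = (1/5)(4/5) = 4/25; P(data | r = 2) = (2/5)(3/5) = 6/25; P(data | r = 3) = (3/5)(2/5) = 6/25.
Weighting by the prior gives 1/3 · 4/25 = 4/75, 1/3 · 6/25 = 2/25, 1/3 · 6/25 = 2/25; these sum to 16/75.
Hence P(r = 1 | data) = (4/75) / (16/75) = 1/4.

0.2500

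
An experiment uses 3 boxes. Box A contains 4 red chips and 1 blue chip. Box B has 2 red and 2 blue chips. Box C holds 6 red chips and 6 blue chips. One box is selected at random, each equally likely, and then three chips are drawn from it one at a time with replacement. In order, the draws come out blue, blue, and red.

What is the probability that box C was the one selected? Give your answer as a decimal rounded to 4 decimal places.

For each hypothesis, P(data | H) works out to: P(data | box A) = (1/5)(1/5)(4/5) = 4/125; P(data | box B) = (2/4)(2/4)(2/4) = 1/8; P(data | box C) = (6/12)(6/12)(6/12) = 1/8.
The prior-weighted likelihoods are 1/3 · 4/125 = 4/375, 1/3 · 1/8 = 1/24, 1/3 · 1/8 = 1/24; with total 47/500.
So P(box C | data) = (1/24) / (47/500) = 125/282.

0.4433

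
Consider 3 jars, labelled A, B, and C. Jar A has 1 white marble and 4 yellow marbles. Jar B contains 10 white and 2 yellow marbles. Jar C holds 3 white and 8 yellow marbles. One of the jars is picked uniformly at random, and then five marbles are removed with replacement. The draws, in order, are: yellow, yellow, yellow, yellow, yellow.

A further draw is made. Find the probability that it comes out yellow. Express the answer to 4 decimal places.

Under each hypothesis, the probability of the observed sequence is: P(data | jar A) = (4/5)(4/5)(4/5)(4/5)(4/5) = 0.32768; P(data | jar B) = (2/12)(2/12)(2/12)(2/12)(2/12) = 0.0001286; P(data | jar C) = (8/11)(8/11)(8/11)(8/11)(8/11) = 0.20346.
Weighting by the prior gives 1/3 · 0.32768 = 0.10923, 1/3 · 0.0001286 = 4.2867e-05, 1/3 · 0.20346 = 0.067821; summing to 0.17709.
The posterior is then P(jar A | data) = 0.61678, P(jar B | data) = 0.00024206, P(jar C | data) = 0.38297.
So P(yellow next | data) = Σ P(yellow next | H) P(H | data) = (4/5)(0.61678) + (1/6)(0.00024206) + (8/11)(0.38297) = 0.77199.

0.7720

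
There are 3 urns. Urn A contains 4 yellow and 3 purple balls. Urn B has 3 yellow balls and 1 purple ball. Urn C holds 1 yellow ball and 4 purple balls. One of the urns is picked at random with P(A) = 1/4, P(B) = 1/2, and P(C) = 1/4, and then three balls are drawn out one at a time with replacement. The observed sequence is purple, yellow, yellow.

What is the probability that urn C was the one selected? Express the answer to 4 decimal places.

0.0706

Under each hypothesis, the probability of the observed sequence is: P(data | urn A) = (3/7)(4/7)(4/7) = 0.13994; P(data | urn B) = (1/4)(3/4)(3/4) = 0.14062; P(data | urn C) = (4/5)(1/5)(1/5) = 0.032.
Weighting by the prior gives 1/4 · 0.13994 = 0.034985, 1/2 · 0.14062 = 0.070312, 1/4 · 0.032 = 0.008; these sum to 0.1133.
By Bayes' rule, P(urn C | data) = (0.008) / (0.1133) = 0.07061.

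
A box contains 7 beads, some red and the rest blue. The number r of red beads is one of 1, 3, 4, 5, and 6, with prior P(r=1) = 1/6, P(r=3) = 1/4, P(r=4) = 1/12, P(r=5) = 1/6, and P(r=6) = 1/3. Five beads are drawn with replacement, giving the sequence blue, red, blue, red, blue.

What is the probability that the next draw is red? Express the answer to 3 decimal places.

0.465

Compute the likelihood of the observed sequence for each case: P(data | r = 1) = (6/7)(1/7)(6/7)(1/7)(6/7) = 0.012852; P(data | r = 3) = (4/7)(3/7)(4/7)(3/7)(4/7) = 0.034271; P(data | r = 4) = (3/7)(4/7)(3/7)(4/7)(3/7) = 0.025704; P(data | r = 5) = (2/7)(5/7)(2/7)(5/7)(2/7) = 0.0119; P(data | r = 6) = (1/7)(6/7)(1/7)(6/7)(1/7) = 0.002142.
Weighting by the prior gives 1/6 · 0.012852 = 0.002142, 1/4 · 0.034271 = 0.0085679, 1/12 · 0.025704 = 0.002142, 1/6 · 0.0119 = 0.0019833, 1/3 · 0.002142 = 0.00071399; these sum to 0.015549.
Dividing through by the total gives posterior P(r = 1 | data) = 0.13776, P(r = 3 | data) = 0.55102, P(r = 4 | data) = 0.13776, P(r = 5 | data) = 0.12755, P(r = 6 | data) = 0.045918.
The predictive probability is P(red next | data) = (1/7)(0.13776) + (3/7)(0.55102) + (4/7)(0.13776) + (5/7)(0.12755) + (6/7)(0.045918) = 0.46501.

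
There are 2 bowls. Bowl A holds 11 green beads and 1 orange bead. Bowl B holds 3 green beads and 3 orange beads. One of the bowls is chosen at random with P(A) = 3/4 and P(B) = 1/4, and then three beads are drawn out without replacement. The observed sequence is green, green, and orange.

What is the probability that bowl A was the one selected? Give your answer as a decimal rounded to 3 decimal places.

The likelihood of the observed sequence under each hypothesis: P(data | bowl A) = (11/12)(10/11)(1/10) = 1/12; P(data | bowl B) = (3/6)(2/5)(3/4) = 3/20.
The prior-weighted likelihoods are 3/4 · 1/12 = 1/16, 1/4 · 3/20 = 3/80; summing to 1/10.
So P(bowl A | data) = (1/16) / (1/10) = 5/8.

0.625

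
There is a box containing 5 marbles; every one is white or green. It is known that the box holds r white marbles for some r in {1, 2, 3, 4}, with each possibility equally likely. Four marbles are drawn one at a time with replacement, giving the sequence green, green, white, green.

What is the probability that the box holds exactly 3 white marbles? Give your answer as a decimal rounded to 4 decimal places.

0.1644

Under each hypothesis, the probability of the observed sequence is: P(data | r = 1) = (4/5)(4/5)(1/5)(4/5) = 0.1024; P(data | r = 2) = (3/5)(3/5)(2/5)(3/5) = 0.0864; P(data | r = 3) = (2/5)(2/5)(3/5)(2/5) = 0.0384; P(data | r = 4) = (1/5)(1/5)(4/5)(1/5) = 0.0064.
Multiplying each by its prior: 1/4 · 0.1024 = 0.0256, 1/4 · 0.0864 = 0.0216, 1/4 · 0.0384 = 0.0096, 1/4 · 0.0064 = 0.0016; summing to 0.0584.
By Bayes' rule, P(r = 3 | data) = (0.0096) / (0.0584) = 0.16438.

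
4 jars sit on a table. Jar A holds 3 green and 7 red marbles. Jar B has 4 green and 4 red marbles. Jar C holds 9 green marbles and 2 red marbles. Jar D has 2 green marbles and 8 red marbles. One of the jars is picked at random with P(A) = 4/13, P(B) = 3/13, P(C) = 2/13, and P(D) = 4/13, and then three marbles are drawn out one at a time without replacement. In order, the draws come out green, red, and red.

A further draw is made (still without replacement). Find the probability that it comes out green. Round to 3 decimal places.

For each hypothesis, P(data | H) works out to: P(data | jar A) = (3/10)(7/9)(6/8) = 0.175; P(data | jar B) = (4/8)(4/7)(3/6) = 0.14286; P(data | jar C) = (9/11)(2/10)(1/9) = 0.018182; P(data | jar D) = (2/10)(8/9)(7/8) = 0.15556.
Multiplying each by its prior: 4/13 · 0.175 = 0.053846, 3/13 · 0.14286 = 0.032967, 2/13 · 0.018182 = 0.0027972, 4/13 · 0.15556 = 0.047863; these sum to 0.13747.
Dividing through by the total gives posterior P(jar A | data) = 0.39168, P(jar B | data) = 0.23981, P(jar C | data) = 0.020347, P(jar D | data) = 0.34816.
The predictive probability is P(green next | data) = (2/7)(0.39168) + (3/5)(0.23981) + (1)(0.020347) + (1/7)(0.34816) = 0.32588.

0.326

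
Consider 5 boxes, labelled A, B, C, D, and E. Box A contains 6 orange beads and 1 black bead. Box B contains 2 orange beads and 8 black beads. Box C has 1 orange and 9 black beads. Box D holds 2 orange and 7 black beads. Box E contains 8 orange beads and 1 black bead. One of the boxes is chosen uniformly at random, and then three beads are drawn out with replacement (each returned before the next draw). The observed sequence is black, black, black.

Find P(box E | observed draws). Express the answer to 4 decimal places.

The likelihood of the observed sequence under each hypothesis: P(data | box A) = (1/7)(1/7)(1/7) = 0.0029155; P(data | box B) = (8/10)(8/10)(8/10) = 0.512; P(data | box C) = (9/10)(9/10)(9/10) = 0.729; P(data | box D) = (7/9)(7/9)(7/9) = 0.47051; P(data | box E) = (1/9)(1/9)(1/9) = 0.0013717.
Weighting by the prior gives 1/5 · 0.0029155 = 0.00058309, 1/5 · 0.512 = 0.1024, 1/5 · 0.729 = 0.1458, 1/5 · 0.47051 = 0.094102, 1/5 · 0.0013717 = 0.00027435; these sum to 0.34316.
Hence P(box E | data) = (0.00027435) / (0.34316) = 0.00079948.

0.0008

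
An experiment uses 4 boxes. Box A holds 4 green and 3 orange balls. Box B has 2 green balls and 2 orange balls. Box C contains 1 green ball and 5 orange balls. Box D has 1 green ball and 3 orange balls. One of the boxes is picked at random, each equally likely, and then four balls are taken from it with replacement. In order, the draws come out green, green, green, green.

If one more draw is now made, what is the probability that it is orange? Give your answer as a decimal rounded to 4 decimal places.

0.4633

The likelihood of the observed sequence under each hypothesis: P(data | box A) = (4/7)(4/7)(4/7)(4/7) = 0.10662; P(data | box B) = (2/4)(2/4)(2/4)(2/4) = 0.0625; P(data | box C) = (1/6)(1/6)(1/6)(1/6) = 0.0007716; P(data | box D) = (1/4)(1/4)(1/4)(1/4) = 0.0039062.
Weighting by the prior gives 1/4 · 0.10662 = 0.026656, 1/4 · 0.0625 = 0.015625, 1/4 · 0.0007716 = 0.0001929, 1/4 · 0.0039062 = 0.00097656; these sum to 0.04345.
Normalising, the posterior is P(box A | data) = 0.61348, P(box B | data) = 0.35961, P(box C | data) = 0.0044396, P(box D | data) = 0.022476.
The predictive probability is P(orange next | data) = (3/7)(0.61348) + (1/2)(0.35961) + (5/6)(0.0044396) + (3/4)(0.022476) = 0.46328.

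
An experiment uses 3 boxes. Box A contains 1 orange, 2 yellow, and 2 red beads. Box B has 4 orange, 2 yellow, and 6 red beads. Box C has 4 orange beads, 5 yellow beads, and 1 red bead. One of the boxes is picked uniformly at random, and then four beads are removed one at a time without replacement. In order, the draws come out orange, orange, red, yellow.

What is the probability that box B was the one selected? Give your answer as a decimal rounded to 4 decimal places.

0.5045

Compute the likelihood of the observed sequence for each case: P(data | box A) = (1/5)(0/4) = 0; P(data | box B) = (4/12)(3/11)(6/10)(2/9) = 0.012121; P(data | box C) = (4/10)(3/9)(1/8)(5/7) = 0.011905.
The prior-weighted likelihoods are 1/3 · 0 = 0, 1/3 · 0.012121 = 0.0040404, 1/3 · 0.011905 = 0.0039683; these sum to 0.0080087.
So P(box B | data) = (0.0040404) / (0.0080087) = 0.5045.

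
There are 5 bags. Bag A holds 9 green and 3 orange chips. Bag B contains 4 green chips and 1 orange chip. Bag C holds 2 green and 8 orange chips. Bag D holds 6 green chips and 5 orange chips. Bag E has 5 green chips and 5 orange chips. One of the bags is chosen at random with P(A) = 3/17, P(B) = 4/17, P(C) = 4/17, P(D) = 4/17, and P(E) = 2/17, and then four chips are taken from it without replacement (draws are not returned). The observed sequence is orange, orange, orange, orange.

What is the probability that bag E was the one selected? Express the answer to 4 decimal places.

Compute the likelihood of the observed sequence for each case: P(data | bag A) = (3/12)(2/11)(1/10)(0/9) = 0; P(data | bag B) = (1/5)(0/4) = 0; P(data | bag C) = (8/10)(7/9)(6/8)(5/7) = 0.33333; P(data | bag D) = (5/11)(4/10)(3/9)(2/8) = 0.015152; P(data | bag E) = (5/10)(4/9)(3/8)(2/7) = 0.02381.
The prior-weighted likelihoods are 3/17 · 0 = 0, 4/17 · 0 = 0, 4/17 · 0.33333 = 0.078431, 4/17 · 0.015152 = 0.0035651, 2/17 · 0.02381 = 0.0028011; these sum to 0.084798.
Hence P(bag E | data) = (0.0028011) / (0.084798) = 0.033033.

0.0330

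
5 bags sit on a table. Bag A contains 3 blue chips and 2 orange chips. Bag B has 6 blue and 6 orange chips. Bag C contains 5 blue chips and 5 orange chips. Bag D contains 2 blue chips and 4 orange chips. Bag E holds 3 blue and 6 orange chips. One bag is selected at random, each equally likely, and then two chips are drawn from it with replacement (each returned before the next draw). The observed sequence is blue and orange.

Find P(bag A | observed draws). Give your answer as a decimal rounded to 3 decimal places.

0.203

Compute the likelihood of the observed sequence for each case: P(data | bag A) = (3/5)(2/5) = 0.24; P(data | bag B) = (6/12)(6/12) = 0.25; P(data | bag C) = (5/10)(5/10) = 0.25; P(data | bag D) = (2/6)(4/6) = 0.22222; P(data | bag E) = (3/9)(6/9) = 0.22222.
Weighting by the prior gives 1/5 · 0.24 = 0.048, 1/5 · 0.25 = 0.05, 1/5 · 0.25 = 0.05, 1/5 · 0.22222 = 0.044444, 1/5 · 0.22222 = 0.044444; summing to 0.23689.
Hence P(bag A | data) = (0.048) / (0.23689) = 0.20263.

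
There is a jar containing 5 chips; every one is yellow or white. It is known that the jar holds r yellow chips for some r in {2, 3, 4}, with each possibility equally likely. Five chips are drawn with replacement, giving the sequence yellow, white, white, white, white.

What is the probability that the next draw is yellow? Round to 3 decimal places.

0.452

For each hypothesis, P(data | H) works out to: P(data | r = 2) = (2/5)(3/5)(3/5)(3/5)(3/5) = 0.05184; P(data | r = 3) = (3/5)(2/5)(2/5)(2/5)(2/5) = 0.01536; P(data | r = 4) = (4/5)(1/5)(1/5)(1/5)(1/5) = 0.00128.
Multiplying each by its prior: 1/3 · 0.05184 = 0.01728, 1/3 · 0.01536 = 0.00512, 1/3 · 0.00128 = 0.00042667; with total 0.022827.
Dividing through by the total gives posterior P(r = 2 | data) = 0.75701, P(r = 3 | data) = 0.2243, P(r = 4 | data) = 0.018692.
So P(yellow next | data) = Σ P(yellow next | H) P(H | data) = (2/5)(0.75701) + (3/5)(0.2243) + (4/5)(0.018692) = 0.45234.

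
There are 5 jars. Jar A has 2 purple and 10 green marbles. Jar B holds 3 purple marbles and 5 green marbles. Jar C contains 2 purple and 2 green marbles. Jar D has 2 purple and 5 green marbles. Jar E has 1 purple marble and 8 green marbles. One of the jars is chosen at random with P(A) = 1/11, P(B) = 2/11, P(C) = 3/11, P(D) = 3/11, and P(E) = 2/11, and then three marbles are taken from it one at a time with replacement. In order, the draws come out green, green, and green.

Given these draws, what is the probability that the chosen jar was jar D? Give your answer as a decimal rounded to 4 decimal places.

0.2775

The likelihood of the observed sequence under each hypothesis: P(data | jar A) = (10/12)(10/12)(10/12) = 0.5787; P(data | jar B) = (5/8)(5/8)(5/8) = 0.24414; P(data | jar C) = (2/4)(2/4)(2/4) = 0.125; P(data | jar D) = (5/7)(5/7)(5/7) = 0.36443; P(data | jar E) = (8/9)(8/9)(8/9) = 0.70233.
Weighting by the prior gives 1/11 · 0.5787 = 0.052609, 2/11 · 0.24414 = 0.044389, 3/11 · 0.125 = 0.034091, 3/11 · 0.36443 = 0.09939, 2/11 · 0.70233 = 0.1277; with total 0.35818.
Therefore the posterior P(jar D | data) = (0.09939) / (0.35818) = 0.27749.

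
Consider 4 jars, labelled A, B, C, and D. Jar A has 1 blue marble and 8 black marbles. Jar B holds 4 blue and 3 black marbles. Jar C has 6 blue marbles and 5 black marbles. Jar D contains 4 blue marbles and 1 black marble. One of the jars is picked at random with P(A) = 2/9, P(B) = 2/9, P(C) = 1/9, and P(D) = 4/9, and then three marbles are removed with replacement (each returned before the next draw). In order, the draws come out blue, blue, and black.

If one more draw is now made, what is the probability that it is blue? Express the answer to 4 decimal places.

0.6804

The likelihood of the observed sequence under each hypothesis: P(data | jar A) = (1/9)(1/9)(8/9) = 0.010974; P(data | jar B) = (4/7)(4/7)(3/7) = 0.13994; P(data | jar C) = (6/11)(6/11)(5/11) = 0.13524; P(data | jar D) = (4/5)(4/5)(1/5) = 0.128.
Weighting by the prior gives 2/9 · 0.010974 = 0.0024387, 2/9 · 0.13994 = 0.031098, 1/9 · 0.13524 = 0.015026, 4/9 · 0.128 = 0.056889; summing to 0.10545.
Normalising, the posterior is P(jar A | data) = 0.023126, P(jar B | data) = 0.2949, P(jar C | data) = 0.14249, P(jar D | data) = 0.53948.
The predictive probability is P(blue next | data) = (1/9)(0.023126) + (4/7)(0.2949) + (6/11)(0.14249) + (4/5)(0.53948) = 0.68039.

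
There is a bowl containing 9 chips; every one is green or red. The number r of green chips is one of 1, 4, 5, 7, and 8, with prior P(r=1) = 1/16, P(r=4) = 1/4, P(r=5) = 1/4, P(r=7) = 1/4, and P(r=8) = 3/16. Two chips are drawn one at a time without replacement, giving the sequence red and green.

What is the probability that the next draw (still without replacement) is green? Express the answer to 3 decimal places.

0.613

For each hypothesis, P(data | H) works out to: P(data | r = 1) = (8/9)(1/8) = 1/9; P(data | r = 4) = (5/9)(4/8) = 5/18; P(data | r = 5) = (4/9)(5/8) = 5/18; P(data | r = 7) = (2/9)(7/8) = 7/36; P(data | r = 8) = (1/9)(8/8) = 1/9.
Weighting by the prior gives 1/16 · 1/9 = 1/144, 1/4 · 5/18 = 5/72, 1/4 · 5/18 = 5/72, 1/4 · 7/36 = 7/144, 3/16 · 1/9 = 1/48; summing to 31/144.
The posterior is then P(r = 1 | data) = 1/31, P(r = 4 | data) = 10/31, P(r = 5 | data) = 10/31, P(r = 7 | data) = 7/31, P(r = 8 | data) = 3/31.
Averaging over the posterior, P(green next | data) = (0)(1/31) + (3/7)(10/31) + (4/7)(10/31) + (6/7)(7/31) + (1)(3/31) = 19/31.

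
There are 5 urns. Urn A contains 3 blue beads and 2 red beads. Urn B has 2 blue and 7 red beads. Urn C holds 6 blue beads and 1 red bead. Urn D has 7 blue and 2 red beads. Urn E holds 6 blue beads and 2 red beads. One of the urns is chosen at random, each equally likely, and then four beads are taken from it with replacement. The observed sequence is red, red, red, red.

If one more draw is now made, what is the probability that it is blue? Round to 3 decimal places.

For each hypothesis, P(data | H) works out to: P(data | urn A) = (2/5)(2/5)(2/5)(2/5) = 0.0256; P(data | urn B) = (7/9)(7/9)(7/9)(7/9) = 0.36595; P(data | urn C) = (1/7)(1/7)(1/7)(1/7) = 0.00041649; P(data | urn D) = (2/9)(2/9)(2/9)(2/9) = 0.0024387; P(data | urn E) = (2/8)(2/8)(2/8)(2/8) = 0.0039062.
Multiplying each by its prior: 1/5 · 0.0256 = 0.00512, 1/5 · 0.36595 = 0.07319, 1/5 · 0.00041649 = 8.3299e-05, 1/5 · 0.0024387 = 0.00048773, 1/5 · 0.0039062 = 0.00078125; with total 0.079662.
Dividing through by the total gives posterior P(urn A | data) = 0.064271, P(urn B | data) = 0.91875, P(urn C | data) = 0.0010456, P(urn D | data) = 0.0061225, P(urn E | data) = 0.009807.
Averaging over the posterior, P(blue next | data) = (3/5)(0.064271) + (2/9)(0.91875) + (6/7)(0.0010456) + (7/9)(0.0061225) + (3/4)(0.009807) = 0.25574.

0.256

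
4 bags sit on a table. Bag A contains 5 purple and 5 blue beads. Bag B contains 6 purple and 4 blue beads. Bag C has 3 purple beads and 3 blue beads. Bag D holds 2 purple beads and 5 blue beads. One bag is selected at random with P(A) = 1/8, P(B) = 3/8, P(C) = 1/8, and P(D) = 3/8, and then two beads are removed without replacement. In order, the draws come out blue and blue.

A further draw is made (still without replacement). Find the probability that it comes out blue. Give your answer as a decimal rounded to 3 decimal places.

0.484

The likelihood of the observed sequence under each hypothesis: P(data | bag A) = (5/10)(4/9) = 0.22222; P(data | bag B) = (4/10)(3/9) = 0.13333; P(data | bag C) = (3/6)(2/5) = 0.2; P(data | bag D) = (5/7)(4/6) = 0.47619.
Multiplying each by its prior: 1/8 · 0.22222 = 0.027778, 3/8 · 0.13333 = 0.05, 1/8 · 0.2 = 0.025, 3/8 · 0.47619 = 0.17857; summing to 0.28135.
Normalising, the posterior is P(bag A | data) = 0.098731, P(bag B | data) = 0.17772, P(bag C | data) = 0.088858, P(bag D | data) = 0.6347.
So P(blue next | data) = Σ P(blue next | H) P(H | data) = (3/8)(0.098731) + (1/4)(0.17772) + (1/4)(0.088858) + (3/5)(0.6347) = 0.48449.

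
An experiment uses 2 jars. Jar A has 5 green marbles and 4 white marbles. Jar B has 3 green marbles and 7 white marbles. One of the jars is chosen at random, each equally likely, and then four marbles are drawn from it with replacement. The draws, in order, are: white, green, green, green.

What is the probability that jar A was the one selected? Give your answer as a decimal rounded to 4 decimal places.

0.8013

The likelihood of the observed sequence under each hypothesis: P(data | jar A) = (4/9)(5/9)(5/9)(5/9) = 0.076208; P(data | jar B) = (7/10)(3/10)(3/10)(3/10) = 0.0189.
Multiplying each by its prior: 1/2 · 0.076208 = 0.038104, 1/2 · 0.0189 = 0.00945; with total 0.047554.
So P(jar A | data) = (0.038104) / (0.047554) = 0.80128.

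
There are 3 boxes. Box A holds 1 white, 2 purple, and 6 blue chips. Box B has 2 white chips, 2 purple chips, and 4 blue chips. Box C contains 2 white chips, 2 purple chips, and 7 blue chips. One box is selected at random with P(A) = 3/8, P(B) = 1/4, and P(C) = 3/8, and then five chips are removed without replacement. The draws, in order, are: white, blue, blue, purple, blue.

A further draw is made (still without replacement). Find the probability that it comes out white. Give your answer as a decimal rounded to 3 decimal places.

0.141

Under each hypothesis, the probability of the observed sequence is: P(data | box A) = (1/9)(6/8)(5/7)(2/6)(4/5) = 0.015873; P(data | box B) = (2/8)(4/7)(3/6)(2/5)(2/4) = 0.014286; P(data | box C) = (2/11)(7/10)(6/9)(2/8)(5/7) = 0.015152.
The prior-weighted likelihoods are 3/8 · 0.015873 = 0.0059524, 1/4 · 0.014286 = 0.0035714, 3/8 · 0.015152 = 0.0056818; with total 0.015206.
Dividing through by the total gives posterior P(box A | data) = 0.39146, P(box B | data) = 0.23488, P(box C | data) = 0.37367.
So P(white next | data) = Σ P(white next | H) P(H | data) = (0)(0.39146) + (1/3)(0.23488) + (1/6)(0.37367) = 0.14057.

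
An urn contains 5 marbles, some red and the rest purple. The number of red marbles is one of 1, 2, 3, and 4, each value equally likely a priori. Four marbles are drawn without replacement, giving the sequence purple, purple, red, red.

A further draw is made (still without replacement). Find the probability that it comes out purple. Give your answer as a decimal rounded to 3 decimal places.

0.500

Compute the likelihood of the observed sequence for each case: P(data | r = 1) = (4/5)(3/4)(1/3)(0/2) = 0; P(data | r = 2) = (3/5)(2/4)(2/3)(1/2) = 1/10; P(data | r = 3) = (2/5)(1/4)(3/3)(2/2) = 1/10; P(data | r = 4) = (1/5)(0/4) = 0.
Multiplying each by its prior: 1/4 · 0 = 0, 1/4 · 1/10 = 1/40, 1/4 · 1/10 = 1/40, 1/4 · 0 = 0; these sum to 1/20.
Normalising, the posterior is P(r = 1 | data) = 0, P(r = 2 | data) = 1/2, P(r = 3 | data) = 1/2, P(r = 4 | data) = 0.
So P(purple next | data) = Σ P(purple next | H) P(H | data) = (1)(1/2) + (0)(1/2) = 1/2.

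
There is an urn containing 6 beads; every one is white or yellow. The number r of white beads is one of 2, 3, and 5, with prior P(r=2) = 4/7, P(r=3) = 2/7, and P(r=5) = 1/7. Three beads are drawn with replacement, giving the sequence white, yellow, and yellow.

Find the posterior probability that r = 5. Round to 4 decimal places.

The likelihood of the observed sequence under each hypothesis: P(data | r = 2) = (2/6)(4/6)(4/6) = 0.14815; P(data | r = 3) = (3/6)(3/6)(3/6) = 0.125; P(data | r = 5) = (5/6)(1/6)(1/6) = 0.023148.
The prior-weighted likelihoods are 4/7 · 0.14815 = 0.084656, 2/7 · 0.125 = 0.035714, 1/7 · 0.023148 = 0.0033069; these sum to 0.12368.
Therefore the posterior P(r = 5 | data) = (0.0033069) / (0.12368) = 0.026738.

0.0267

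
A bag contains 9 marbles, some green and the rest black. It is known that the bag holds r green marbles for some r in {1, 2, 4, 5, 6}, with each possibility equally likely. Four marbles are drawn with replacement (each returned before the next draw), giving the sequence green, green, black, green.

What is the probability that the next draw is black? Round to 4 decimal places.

For each hypothesis, P(data | H) works out to: P(data | r = 1) = (1/9)(1/9)(8/9)(1/9) = 0.0012193; P(data | r = 2) = (2/9)(2/9)(7/9)(2/9) = 0.0085353; P(data | r = 4) = (4/9)(4/9)(5/9)(4/9) = 0.048773; P(data | r = 5) = (5/9)(5/9)(4/9)(5/9) = 0.076208; P(data | r = 6) = (6/9)(6/9)(3/9)(6/9) = 0.098765.
Multiplying each by its prior: 1/5 · 0.0012193 = 0.00024387, 1/5 · 0.0085353 = 0.0017071, 1/5 · 0.048773 = 0.0097546, 1/5 · 0.076208 = 0.015242, 1/5 · 0.098765 = 0.019753; summing to 0.0467.
Normalising, the posterior is P(r = 1 | data) = 0.0052219, P(r = 2 | data) = 0.036554, P(r = 4 | data) = 0.20888, P(r = 5 | data) = 0.32637, P(r = 6 | data) = 0.42298.
So P(black next | data) = Σ P(black next | H) P(H | data) = (8/9)(0.0052219) + (7/9)(0.036554) + (5/9)(0.20888) + (4/9)(0.32637) + (1/3)(0.42298) = 0.43516.

0.4352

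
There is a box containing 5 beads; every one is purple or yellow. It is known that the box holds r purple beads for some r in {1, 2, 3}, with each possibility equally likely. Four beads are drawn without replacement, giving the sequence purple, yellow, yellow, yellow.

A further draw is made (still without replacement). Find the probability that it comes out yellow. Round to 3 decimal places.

The likelihood of the observed sequence under each hypothesis: P(data | r = 1) = (1/5)(4/4)(3/3)(2/2) = 1/5; P(data | r = 2) = (2/5)(3/4)(2/3)(1/2) = 1/10; P(data | r = 3) = (3/5)(2/4)(1/3)(0/2) = 0.
Multiplying each by its prior: 1/3 · 1/5 = 1/15, 1/3 · 1/10 = 1/30, 1/3 · 0 = 0; these sum to 1/10.
Dividing through by the total gives posterior P(r = 1 | data) = 2/3, P(r = 2 | data) = 1/3, P(r = 3 | data) = 0.
Averaging over the posterior, P(yellow next | data) = (1)(2/3) + (0)(1/3) = 2/3.

0.667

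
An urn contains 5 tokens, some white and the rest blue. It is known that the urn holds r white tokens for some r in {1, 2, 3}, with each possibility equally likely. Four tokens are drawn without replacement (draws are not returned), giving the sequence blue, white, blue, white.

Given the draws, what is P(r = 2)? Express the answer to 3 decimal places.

0.500

The likelihood of the observed sequence under each hypothesis: P(data | r = 1) = (4/5)(1/4)(3/3)(0/2) = 0; P(data | r = 2) = (3/5)(2/4)(2/3)(1/2) = 1/10; P(data | r = 3) = (2/5)(3/4)(1/3)(2/2) = 1/10.
Multiplying each by its prior: 1/3 · 0 = 0, 1/3 · 1/10 = 1/30, 1/3 · 1/10 = 1/30; with total 1/15.
By Bayes' rule, P(r = 2 | data) = (1/30) / (1/15) = 1/2.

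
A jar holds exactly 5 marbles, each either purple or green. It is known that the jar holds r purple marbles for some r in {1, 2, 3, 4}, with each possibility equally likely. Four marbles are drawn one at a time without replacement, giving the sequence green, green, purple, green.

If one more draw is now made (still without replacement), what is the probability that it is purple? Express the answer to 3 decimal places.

0.333

For each hypothesis, P(data | H) works out to: P(data | r = 1) = (4/5)(3/4)(1/3)(2/2) = 1/5; P(data | r = 2) = (3/5)(2/4)(2/3)(1/2) = 1/10; P(data | r = 3) = (2/5)(1/4)(3/3)(0/2) = 0; P(data | r = 4) = (1/5)(0/4) = 0.
The prior-weighted likelihoods are 1/4 · 1/5 = 1/20, 1/4 · 1/10 = 1/40, 1/4 · 0 = 0, 1/4 · 0 = 0; these sum to 3/40.
Normalising, the posterior is P(r = 1 | data) = 2/3, P(r = 2 | data) = 1/3, P(r = 3 | data) = 0, P(r = 4 | data) = 0.
The predictive probability is P(purple next | data) = (0)(2/3) + (1)(1/3) = 1/3.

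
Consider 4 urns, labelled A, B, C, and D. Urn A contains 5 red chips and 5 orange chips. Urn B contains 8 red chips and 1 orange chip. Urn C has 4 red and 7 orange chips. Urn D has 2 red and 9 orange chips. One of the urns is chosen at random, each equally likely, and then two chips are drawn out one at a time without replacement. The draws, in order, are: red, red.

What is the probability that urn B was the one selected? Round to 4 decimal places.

0.6900

Under each hypothesis, the probability of the observed sequence is: P(data | urn A) = (5/10)(4/9) = 2/9; P(data | urn B) = (8/9)(7/8) = 7/9; P(data | urn C) = (4/11)(3/10) = 6/55; P(data | urn D) = (2/11)(1/10) = 1/55.
Weighting by the prior gives 1/4 · 2/9 = 1/18, 1/4 · 7/9 = 7/36, 1/4 · 6/55 = 3/110, 1/4 · 1/55 = 1/220; these sum to 31/110.
By Bayes' rule, P(urn B | data) = (7/36) / (31/110) = 385/558.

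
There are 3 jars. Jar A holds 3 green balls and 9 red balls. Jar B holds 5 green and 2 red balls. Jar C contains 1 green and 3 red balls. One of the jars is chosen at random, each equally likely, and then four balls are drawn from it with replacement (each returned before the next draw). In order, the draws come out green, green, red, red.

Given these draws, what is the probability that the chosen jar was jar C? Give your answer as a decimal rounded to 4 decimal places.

Compute the likelihood of the observed sequence for each case: P(data | jar A) = (3/12)(3/12)(9/12)(9/12) = 0.035156; P(data | jar B) = (5/7)(5/7)(2/7)(2/7) = 0.041649; P(data | jar C) = (1/4)(1/4)(3/4)(3/4) = 0.035156.
Weighting by the prior gives 1/3 · 0.035156 = 0.011719, 1/3 · 0.041649 = 0.013883, 1/3 · 0.035156 = 0.011719; summing to 0.037321.
Hence P(jar C | data) = (0.011719) / (0.037321) = 0.314.

0.3140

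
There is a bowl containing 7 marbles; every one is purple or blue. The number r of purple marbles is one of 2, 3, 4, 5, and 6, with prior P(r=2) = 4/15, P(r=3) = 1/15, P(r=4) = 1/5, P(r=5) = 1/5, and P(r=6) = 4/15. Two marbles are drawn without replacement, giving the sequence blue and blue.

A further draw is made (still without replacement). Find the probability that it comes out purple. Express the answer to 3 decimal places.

0.514

Compute the likelihood of the observed sequence for each case: P(data | r = 2) = (5/7)(4/6) = 10/21; P(data | r = 3) = (4/7)(3/6) = 2/7; P(data | r = 4) = (3/7)(2/6) = 1/7; P(data | r = 5) = (2/7)(1/6) = 1/21; P(data | r = 6) = (1/7)(0/6) = 0.
Multiplying each by its prior: 4/15 · 10/21 = 8/63, 1/15 · 2/7 = 2/105, 1/5 · 1/7 = 1/35, 1/5 · 1/21 = 1/105, 4/15 · 0 = 0; these sum to 58/315.
The posterior is then P(r = 2 | data) = 20/29, P(r = 3 | data) = 3/29, P(r = 4 | data) = 9/58, P(r = 5 | data) = 3/58, P(r = 6 | data) = 0.
So P(purple next | data) = Σ P(purple next | H) P(H | data) = (2/5)(20/29) + (3/5)(3/29) + (4/5)(9/58) + (1)(3/58) = 149/290.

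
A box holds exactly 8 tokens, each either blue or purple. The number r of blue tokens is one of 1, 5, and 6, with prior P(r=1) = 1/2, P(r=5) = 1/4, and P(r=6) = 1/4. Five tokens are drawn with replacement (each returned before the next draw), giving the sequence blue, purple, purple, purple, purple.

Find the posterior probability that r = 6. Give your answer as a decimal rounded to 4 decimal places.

Under each hypothesis, the probability of the observed sequence is: P(data | r = 1) = (1/8)(7/8)(7/8)(7/8)(7/8) = 0.073273; P(data | r = 5) = (5/8)(3/8)(3/8)(3/8)(3/8) = 0.01236; P(data | r = 6) = (6/8)(2/8)(2/8)(2/8)(2/8) = 0.0029297.
Weighting by the prior gives 1/2 · 0.073273 = 0.036636, 1/4 · 0.01236 = 0.0030899, 1/4 · 0.0029297 = 0.00073242; summing to 0.040459.
So P(r = 6 | data) = (0.00073242) / (0.040459) = 0.018103.

0.0181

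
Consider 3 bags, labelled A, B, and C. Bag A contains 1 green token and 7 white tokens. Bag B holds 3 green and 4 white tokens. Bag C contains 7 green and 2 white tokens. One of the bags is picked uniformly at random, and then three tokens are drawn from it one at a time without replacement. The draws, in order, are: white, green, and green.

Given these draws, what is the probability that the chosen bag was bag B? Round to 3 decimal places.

The likelihood of the observed sequence under each hypothesis: P(data | bag A) = (7/8)(1/7)(0/6) = 0; P(data | bag B) = (4/7)(3/6)(2/5) = 4/35; P(data | bag C) = (2/9)(7/8)(6/7) = 1/6.
Multiplying each by its prior: 1/3 · 0 = 0, 1/3 · 4/35 = 4/105, 1/3 · 1/6 = 1/18; summing to 59/630.
Therefore the posterior P(bag B | data) = (4/105) / (59/630) = 24/59.

0.407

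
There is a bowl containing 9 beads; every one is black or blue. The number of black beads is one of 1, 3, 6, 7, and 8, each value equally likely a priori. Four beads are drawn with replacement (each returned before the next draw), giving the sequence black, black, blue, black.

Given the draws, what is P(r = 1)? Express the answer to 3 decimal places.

0.004

Under each hypothesis, the probability of the observed sequence is: P(data | r = 1) = (1/9)(1/9)(8/9)(1/9) = 0.0012193; P(data | r = 3) = (3/9)(3/9)(6/9)(3/9) = 0.024691; P(data | r = 6) = (6/9)(6/9)(3/9)(6/9) = 0.098765; P(data | r = 7) = (7/9)(7/9)(2/9)(7/9) = 0.10456; P(data | r = 8) = (8/9)(8/9)(1/9)(8/9) = 0.078037.
The prior-weighted likelihoods are 1/5 · 0.0012193 = 0.00024387, 1/5 · 0.024691 = 0.0049383, 1/5 · 0.098765 = 0.019753, 1/5 · 0.10456 = 0.020911, 1/5 · 0.078037 = 0.015607; summing to 0.061454.
Therefore the posterior P(r = 1 | data) = (0.00024387) / (0.061454) = 0.0039683.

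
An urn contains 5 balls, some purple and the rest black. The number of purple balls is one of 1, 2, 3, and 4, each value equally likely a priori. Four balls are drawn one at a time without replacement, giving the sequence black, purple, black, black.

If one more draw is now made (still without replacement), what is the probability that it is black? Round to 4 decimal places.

For each hypothesis, P(data | H) works out to: P(data | r = 1) = (4/5)(1/4)(3/3)(2/2) = 1/5; P(data | r = 2) = (3/5)(2/4)(2/3)(1/2) = 1/10; P(data | r = 3) = (2/5)(3/4)(1/3)(0/2) = 0; P(data | r = 4) = (1/5)(4/4)(0/3) = 0.
Multiplying each by its prior: 1/4 · 1/5 = 1/20, 1/4 · 1/10 = 1/40, 1/4 · 0 = 0, 1/4 · 0 = 0; these sum to 3/40.
Normalising, the posterior is P(r = 1 | data) = 2/3, P(r = 2 | data) = 1/3, P(r = 3 | data) = 0, P(r = 4 | data) = 0.
Averaging over the posterior, P(black next | data) = (1)(2/3) + (0)(1/3) = 2/3.

0.6667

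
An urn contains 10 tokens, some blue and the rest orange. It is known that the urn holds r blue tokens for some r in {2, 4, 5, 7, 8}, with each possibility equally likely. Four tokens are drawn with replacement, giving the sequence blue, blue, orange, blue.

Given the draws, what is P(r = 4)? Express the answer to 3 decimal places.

The likelihood of the observed sequence under each hypothesis: P(data | r = 2) = (2/10)(2/10)(8/10)(2/10) = 0.0064; P(data | r = 4) = (4/10)(4/10)(6/10)(4/10) = 0.0384; P(data | r = 5) = (5/10)(5/10)(5/10)(5/10) = 0.0625; P(data | r = 7) = (7/10)(7/10)(3/10)(7/10) = 0.1029; P(data | r = 8) = (8/10)(8/10)(2/10)(8/10) = 0.1024.
Multiplying each by its prior: 1/5 · 0.0064 = 0.00128, 1/5 · 0.0384 = 0.00768, 1/5 · 0.0625 = 0.0125, 1/5 · 0.1029 = 0.02058, 1/5 · 0.1024 = 0.02048; summing to 0.06252.
Therefore the posterior P(r = 4 | data) = (0.00768) / (0.06252) = 0.12284.

0.123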